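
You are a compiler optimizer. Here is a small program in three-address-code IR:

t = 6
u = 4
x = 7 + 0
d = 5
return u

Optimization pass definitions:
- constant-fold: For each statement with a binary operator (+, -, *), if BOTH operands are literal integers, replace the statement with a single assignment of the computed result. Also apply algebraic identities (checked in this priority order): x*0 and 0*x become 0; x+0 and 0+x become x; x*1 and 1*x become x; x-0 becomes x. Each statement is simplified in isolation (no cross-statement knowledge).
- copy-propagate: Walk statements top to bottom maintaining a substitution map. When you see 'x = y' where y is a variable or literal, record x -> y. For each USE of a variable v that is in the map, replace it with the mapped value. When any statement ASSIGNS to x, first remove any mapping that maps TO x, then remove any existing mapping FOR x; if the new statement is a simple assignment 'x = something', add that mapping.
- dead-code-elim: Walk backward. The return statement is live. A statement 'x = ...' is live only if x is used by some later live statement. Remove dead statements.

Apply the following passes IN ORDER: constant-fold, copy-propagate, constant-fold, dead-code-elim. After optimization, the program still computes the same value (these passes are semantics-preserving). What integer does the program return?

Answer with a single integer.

Initial IR:
  t = 6
  u = 4
  x = 7 + 0
  d = 5
  return u
After constant-fold (5 stmts):
  t = 6
  u = 4
  x = 7
  d = 5
  return u
After copy-propagate (5 stmts):
  t = 6
  u = 4
  x = 7
  d = 5
  return 4
After constant-fold (5 stmts):
  t = 6
  u = 4
  x = 7
  d = 5
  return 4
After dead-code-elim (1 stmts):
  return 4
Evaluate:
  t = 6  =>  t = 6
  u = 4  =>  u = 4
  x = 7 + 0  =>  x = 7
  d = 5  =>  d = 5
  return u = 4

Answer: 4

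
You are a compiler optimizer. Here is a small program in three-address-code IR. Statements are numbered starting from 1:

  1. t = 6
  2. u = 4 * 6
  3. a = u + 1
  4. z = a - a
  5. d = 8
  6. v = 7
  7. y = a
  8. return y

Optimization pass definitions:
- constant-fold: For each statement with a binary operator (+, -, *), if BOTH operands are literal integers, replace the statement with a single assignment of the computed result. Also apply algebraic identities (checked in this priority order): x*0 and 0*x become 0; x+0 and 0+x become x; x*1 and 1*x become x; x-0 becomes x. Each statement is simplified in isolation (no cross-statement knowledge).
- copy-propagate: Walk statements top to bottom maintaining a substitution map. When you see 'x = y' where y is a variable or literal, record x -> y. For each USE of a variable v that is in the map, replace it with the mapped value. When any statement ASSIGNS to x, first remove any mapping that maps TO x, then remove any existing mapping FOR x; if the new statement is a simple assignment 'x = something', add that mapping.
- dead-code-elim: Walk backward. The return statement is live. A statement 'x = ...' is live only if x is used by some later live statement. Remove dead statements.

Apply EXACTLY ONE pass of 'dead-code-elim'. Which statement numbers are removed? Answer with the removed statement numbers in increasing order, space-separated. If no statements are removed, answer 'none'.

Answer: 1 4 5 6

Derivation:
Backward liveness scan:
Stmt 1 't = 6': DEAD (t not in live set [])
Stmt 2 'u = 4 * 6': KEEP (u is live); live-in = []
Stmt 3 'a = u + 1': KEEP (a is live); live-in = ['u']
Stmt 4 'z = a - a': DEAD (z not in live set ['a'])
Stmt 5 'd = 8': DEAD (d not in live set ['a'])
Stmt 6 'v = 7': DEAD (v not in live set ['a'])
Stmt 7 'y = a': KEEP (y is live); live-in = ['a']
Stmt 8 'return y': KEEP (return); live-in = ['y']
Removed statement numbers: [1, 4, 5, 6]
Surviving IR:
  u = 4 * 6
  a = u + 1
  y = a
  return y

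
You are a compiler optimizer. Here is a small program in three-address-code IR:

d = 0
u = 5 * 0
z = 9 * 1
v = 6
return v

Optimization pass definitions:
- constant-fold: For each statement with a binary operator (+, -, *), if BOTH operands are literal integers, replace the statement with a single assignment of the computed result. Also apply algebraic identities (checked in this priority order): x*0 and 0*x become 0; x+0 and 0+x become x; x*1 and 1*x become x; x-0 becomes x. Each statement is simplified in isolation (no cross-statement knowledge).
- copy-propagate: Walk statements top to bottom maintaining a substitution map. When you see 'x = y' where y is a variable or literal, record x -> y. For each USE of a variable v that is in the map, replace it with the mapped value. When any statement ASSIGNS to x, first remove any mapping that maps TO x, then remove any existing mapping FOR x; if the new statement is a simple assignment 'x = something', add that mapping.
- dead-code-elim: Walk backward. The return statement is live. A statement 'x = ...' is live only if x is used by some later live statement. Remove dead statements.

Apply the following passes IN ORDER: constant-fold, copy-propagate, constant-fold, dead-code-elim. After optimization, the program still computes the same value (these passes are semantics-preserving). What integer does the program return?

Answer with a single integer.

Initial IR:
  d = 0
  u = 5 * 0
  z = 9 * 1
  v = 6
  return v
After constant-fold (5 stmts):
  d = 0
  u = 0
  z = 9
  v = 6
  return v
After copy-propagate (5 stmts):
  d = 0
  u = 0
  z = 9
  v = 6
  return 6
After constant-fold (5 stmts):
  d = 0
  u = 0
  z = 9
  v = 6
  return 6
After dead-code-elim (1 stmts):
  return 6
Evaluate:
  d = 0  =>  d = 0
  u = 5 * 0  =>  u = 0
  z = 9 * 1  =>  z = 9
  v = 6  =>  v = 6
  return v = 6

Answer: 6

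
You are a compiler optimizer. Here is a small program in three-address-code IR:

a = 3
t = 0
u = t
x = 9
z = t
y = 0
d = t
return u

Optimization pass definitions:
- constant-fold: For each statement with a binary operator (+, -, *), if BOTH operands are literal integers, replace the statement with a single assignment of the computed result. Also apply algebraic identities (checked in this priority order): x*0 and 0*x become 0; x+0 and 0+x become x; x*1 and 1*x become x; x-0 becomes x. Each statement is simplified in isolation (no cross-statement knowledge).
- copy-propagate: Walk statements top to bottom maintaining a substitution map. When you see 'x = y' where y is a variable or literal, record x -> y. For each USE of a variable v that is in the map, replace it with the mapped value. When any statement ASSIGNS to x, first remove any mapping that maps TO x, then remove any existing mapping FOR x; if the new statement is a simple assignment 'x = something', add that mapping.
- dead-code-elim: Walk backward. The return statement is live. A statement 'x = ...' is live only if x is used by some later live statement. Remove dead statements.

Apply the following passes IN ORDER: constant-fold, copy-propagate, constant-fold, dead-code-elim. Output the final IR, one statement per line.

Answer: return 0

Derivation:
Initial IR:
  a = 3
  t = 0
  u = t
  x = 9
  z = t
  y = 0
  d = t
  return u
After constant-fold (8 stmts):
  a = 3
  t = 0
  u = t
  x = 9
  z = t
  y = 0
  d = t
  return u
After copy-propagate (8 stmts):
  a = 3
  t = 0
  u = 0
  x = 9
  z = 0
  y = 0
  d = 0
  return 0
After constant-fold (8 stmts):
  a = 3
  t = 0
  u = 0
  x = 9
  z = 0
  y = 0
  d = 0
  return 0
After dead-code-elim (1 stmts):
  return 0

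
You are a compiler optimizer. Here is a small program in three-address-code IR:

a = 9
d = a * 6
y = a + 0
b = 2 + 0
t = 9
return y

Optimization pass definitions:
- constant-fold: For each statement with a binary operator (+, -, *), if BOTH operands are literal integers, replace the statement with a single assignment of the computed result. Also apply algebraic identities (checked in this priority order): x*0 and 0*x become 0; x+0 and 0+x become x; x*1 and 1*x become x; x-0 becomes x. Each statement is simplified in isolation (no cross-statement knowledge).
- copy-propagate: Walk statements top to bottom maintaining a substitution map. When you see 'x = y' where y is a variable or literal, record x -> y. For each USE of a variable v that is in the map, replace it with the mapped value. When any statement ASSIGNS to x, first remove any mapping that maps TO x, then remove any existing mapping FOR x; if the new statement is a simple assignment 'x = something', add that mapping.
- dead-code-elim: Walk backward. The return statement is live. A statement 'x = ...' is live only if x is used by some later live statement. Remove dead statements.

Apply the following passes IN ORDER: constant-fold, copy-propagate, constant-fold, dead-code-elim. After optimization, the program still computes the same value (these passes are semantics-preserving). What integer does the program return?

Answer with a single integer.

Answer: 9

Derivation:
Initial IR:
  a = 9
  d = a * 6
  y = a + 0
  b = 2 + 0
  t = 9
  return y
After constant-fold (6 stmts):
  a = 9
  d = a * 6
  y = a
  b = 2
  t = 9
  return y
After copy-propagate (6 stmts):
  a = 9
  d = 9 * 6
  y = 9
  b = 2
  t = 9
  return 9
After constant-fold (6 stmts):
  a = 9
  d = 54
  y = 9
  b = 2
  t = 9
  return 9
After dead-code-elim (1 stmts):
  return 9
Evaluate:
  a = 9  =>  a = 9
  d = a * 6  =>  d = 54
  y = a + 0  =>  y = 9
  b = 2 + 0  =>  b = 2
  t = 9  =>  t = 9
  return y = 9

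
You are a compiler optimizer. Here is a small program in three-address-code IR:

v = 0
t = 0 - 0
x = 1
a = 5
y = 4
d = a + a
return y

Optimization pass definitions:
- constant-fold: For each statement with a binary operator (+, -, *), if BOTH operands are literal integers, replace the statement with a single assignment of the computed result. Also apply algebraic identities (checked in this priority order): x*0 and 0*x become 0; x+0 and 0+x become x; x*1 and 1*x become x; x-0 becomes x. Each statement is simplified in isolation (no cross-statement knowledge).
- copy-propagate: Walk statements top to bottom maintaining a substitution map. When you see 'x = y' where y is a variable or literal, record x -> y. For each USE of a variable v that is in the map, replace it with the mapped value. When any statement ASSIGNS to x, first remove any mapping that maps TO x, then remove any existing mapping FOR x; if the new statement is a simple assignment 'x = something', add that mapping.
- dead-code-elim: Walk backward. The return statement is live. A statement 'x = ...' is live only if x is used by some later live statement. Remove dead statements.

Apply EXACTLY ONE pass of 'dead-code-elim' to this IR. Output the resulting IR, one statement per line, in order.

Applying dead-code-elim statement-by-statement:
  [7] return y  -> KEEP (return); live=['y']
  [6] d = a + a  -> DEAD (d not live)
  [5] y = 4  -> KEEP; live=[]
  [4] a = 5  -> DEAD (a not live)
  [3] x = 1  -> DEAD (x not live)
  [2] t = 0 - 0  -> DEAD (t not live)
  [1] v = 0  -> DEAD (v not live)
Result (2 stmts):
  y = 4
  return y

Answer: y = 4
return y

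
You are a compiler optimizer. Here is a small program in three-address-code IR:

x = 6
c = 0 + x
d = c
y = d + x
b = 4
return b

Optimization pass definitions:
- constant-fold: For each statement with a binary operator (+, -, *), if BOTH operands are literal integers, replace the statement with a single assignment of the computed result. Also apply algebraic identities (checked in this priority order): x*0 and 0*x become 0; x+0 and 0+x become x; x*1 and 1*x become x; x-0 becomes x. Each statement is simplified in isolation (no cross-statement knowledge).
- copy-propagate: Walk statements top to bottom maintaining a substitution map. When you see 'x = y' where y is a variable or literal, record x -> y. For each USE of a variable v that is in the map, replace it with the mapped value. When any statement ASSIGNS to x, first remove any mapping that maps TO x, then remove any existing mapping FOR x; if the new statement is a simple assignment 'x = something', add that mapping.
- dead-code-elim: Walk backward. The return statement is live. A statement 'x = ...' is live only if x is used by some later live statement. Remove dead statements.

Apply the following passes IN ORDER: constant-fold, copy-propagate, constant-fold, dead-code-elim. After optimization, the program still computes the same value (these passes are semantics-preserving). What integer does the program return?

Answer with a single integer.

Answer: 4

Derivation:
Initial IR:
  x = 6
  c = 0 + x
  d = c
  y = d + x
  b = 4
  return b
After constant-fold (6 stmts):
  x = 6
  c = x
  d = c
  y = d + x
  b = 4
  return b
After copy-propagate (6 stmts):
  x = 6
  c = 6
  d = 6
  y = 6 + 6
  b = 4
  return 4
After constant-fold (6 stmts):
  x = 6
  c = 6
  d = 6
  y = 12
  b = 4
  return 4
After dead-code-elim (1 stmts):
  return 4
Evaluate:
  x = 6  =>  x = 6
  c = 0 + x  =>  c = 6
  d = c  =>  d = 6
  y = d + x  =>  y = 12
  b = 4  =>  b = 4
  return b = 4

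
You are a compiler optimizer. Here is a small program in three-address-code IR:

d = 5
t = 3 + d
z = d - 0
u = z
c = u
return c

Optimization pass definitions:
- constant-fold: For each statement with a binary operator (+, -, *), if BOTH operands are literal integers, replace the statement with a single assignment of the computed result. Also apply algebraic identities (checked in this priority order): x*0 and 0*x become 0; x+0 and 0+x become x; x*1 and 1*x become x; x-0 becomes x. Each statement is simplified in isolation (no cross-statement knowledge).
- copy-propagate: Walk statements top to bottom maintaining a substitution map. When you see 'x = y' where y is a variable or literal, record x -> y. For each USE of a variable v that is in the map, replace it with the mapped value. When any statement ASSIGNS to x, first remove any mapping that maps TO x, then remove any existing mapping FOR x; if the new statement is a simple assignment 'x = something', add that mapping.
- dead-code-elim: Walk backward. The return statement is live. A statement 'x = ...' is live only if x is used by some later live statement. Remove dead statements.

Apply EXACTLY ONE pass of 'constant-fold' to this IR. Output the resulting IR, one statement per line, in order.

Applying constant-fold statement-by-statement:
  [1] d = 5  (unchanged)
  [2] t = 3 + d  (unchanged)
  [3] z = d - 0  -> z = d
  [4] u = z  (unchanged)
  [5] c = u  (unchanged)
  [6] return c  (unchanged)
Result (6 stmts):
  d = 5
  t = 3 + d
  z = d
  u = z
  c = u
  return c

Answer: d = 5
t = 3 + d
z = d
u = z
c = u
return c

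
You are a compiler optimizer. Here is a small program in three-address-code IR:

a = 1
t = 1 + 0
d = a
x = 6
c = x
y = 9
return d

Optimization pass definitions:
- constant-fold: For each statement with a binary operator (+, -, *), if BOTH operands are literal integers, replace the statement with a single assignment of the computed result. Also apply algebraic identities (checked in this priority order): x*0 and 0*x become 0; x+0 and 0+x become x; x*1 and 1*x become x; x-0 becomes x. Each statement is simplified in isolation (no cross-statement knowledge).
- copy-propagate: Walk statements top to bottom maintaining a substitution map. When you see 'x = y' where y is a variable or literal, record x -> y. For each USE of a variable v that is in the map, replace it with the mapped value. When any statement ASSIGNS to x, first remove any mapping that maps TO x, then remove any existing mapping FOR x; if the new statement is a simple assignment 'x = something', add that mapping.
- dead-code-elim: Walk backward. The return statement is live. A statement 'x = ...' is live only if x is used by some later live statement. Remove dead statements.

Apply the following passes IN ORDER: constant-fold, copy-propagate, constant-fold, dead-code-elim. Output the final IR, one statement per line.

Answer: return 1

Derivation:
Initial IR:
  a = 1
  t = 1 + 0
  d = a
  x = 6
  c = x
  y = 9
  return d
After constant-fold (7 stmts):
  a = 1
  t = 1
  d = a
  x = 6
  c = x
  y = 9
  return d
After copy-propagate (7 stmts):
  a = 1
  t = 1
  d = 1
  x = 6
  c = 6
  y = 9
  return 1
After constant-fold (7 stmts):
  a = 1
  t = 1
  d = 1
  x = 6
  c = 6
  y = 9
  return 1
After dead-code-elim (1 stmts):
  return 1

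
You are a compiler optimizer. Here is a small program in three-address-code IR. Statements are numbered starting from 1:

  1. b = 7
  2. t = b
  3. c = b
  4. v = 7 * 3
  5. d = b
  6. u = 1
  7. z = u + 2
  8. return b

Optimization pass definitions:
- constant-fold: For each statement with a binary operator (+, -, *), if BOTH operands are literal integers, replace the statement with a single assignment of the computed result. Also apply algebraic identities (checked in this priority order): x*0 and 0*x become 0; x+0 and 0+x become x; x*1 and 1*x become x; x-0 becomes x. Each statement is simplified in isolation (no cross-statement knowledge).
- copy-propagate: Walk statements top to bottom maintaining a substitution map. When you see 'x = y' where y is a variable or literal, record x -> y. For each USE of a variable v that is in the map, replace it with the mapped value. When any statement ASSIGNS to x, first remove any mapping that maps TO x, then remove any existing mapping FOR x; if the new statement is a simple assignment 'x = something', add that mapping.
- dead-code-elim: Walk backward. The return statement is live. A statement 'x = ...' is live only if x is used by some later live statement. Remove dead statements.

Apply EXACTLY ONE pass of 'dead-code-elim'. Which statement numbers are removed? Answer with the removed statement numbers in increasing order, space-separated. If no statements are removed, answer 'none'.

Backward liveness scan:
Stmt 1 'b = 7': KEEP (b is live); live-in = []
Stmt 2 't = b': DEAD (t not in live set ['b'])
Stmt 3 'c = b': DEAD (c not in live set ['b'])
Stmt 4 'v = 7 * 3': DEAD (v not in live set ['b'])
Stmt 5 'd = b': DEAD (d not in live set ['b'])
Stmt 6 'u = 1': DEAD (u not in live set ['b'])
Stmt 7 'z = u + 2': DEAD (z not in live set ['b'])
Stmt 8 'return b': KEEP (return); live-in = ['b']
Removed statement numbers: [2, 3, 4, 5, 6, 7]
Surviving IR:
  b = 7
  return b

Answer: 2 3 4 5 6 7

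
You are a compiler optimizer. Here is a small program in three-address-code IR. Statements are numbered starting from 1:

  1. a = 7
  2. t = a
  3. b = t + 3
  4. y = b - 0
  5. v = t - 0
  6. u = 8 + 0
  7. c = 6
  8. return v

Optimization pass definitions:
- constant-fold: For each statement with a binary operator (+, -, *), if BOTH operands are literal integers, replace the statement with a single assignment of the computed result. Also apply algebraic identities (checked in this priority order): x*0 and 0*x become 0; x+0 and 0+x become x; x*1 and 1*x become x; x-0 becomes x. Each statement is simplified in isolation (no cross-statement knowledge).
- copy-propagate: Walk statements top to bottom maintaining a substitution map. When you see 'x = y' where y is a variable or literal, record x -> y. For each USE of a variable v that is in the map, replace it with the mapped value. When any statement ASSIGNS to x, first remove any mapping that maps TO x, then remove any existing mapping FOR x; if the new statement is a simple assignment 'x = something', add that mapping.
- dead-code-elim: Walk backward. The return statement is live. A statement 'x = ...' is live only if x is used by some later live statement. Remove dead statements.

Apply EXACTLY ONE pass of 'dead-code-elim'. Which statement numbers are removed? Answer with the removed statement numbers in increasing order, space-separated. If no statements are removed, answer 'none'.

Answer: 3 4 6 7

Derivation:
Backward liveness scan:
Stmt 1 'a = 7': KEEP (a is live); live-in = []
Stmt 2 't = a': KEEP (t is live); live-in = ['a']
Stmt 3 'b = t + 3': DEAD (b not in live set ['t'])
Stmt 4 'y = b - 0': DEAD (y not in live set ['t'])
Stmt 5 'v = t - 0': KEEP (v is live); live-in = ['t']
Stmt 6 'u = 8 + 0': DEAD (u not in live set ['v'])
Stmt 7 'c = 6': DEAD (c not in live set ['v'])
Stmt 8 'return v': KEEP (return); live-in = ['v']
Removed statement numbers: [3, 4, 6, 7]
Surviving IR:
  a = 7
  t = a
  v = t - 0
  return v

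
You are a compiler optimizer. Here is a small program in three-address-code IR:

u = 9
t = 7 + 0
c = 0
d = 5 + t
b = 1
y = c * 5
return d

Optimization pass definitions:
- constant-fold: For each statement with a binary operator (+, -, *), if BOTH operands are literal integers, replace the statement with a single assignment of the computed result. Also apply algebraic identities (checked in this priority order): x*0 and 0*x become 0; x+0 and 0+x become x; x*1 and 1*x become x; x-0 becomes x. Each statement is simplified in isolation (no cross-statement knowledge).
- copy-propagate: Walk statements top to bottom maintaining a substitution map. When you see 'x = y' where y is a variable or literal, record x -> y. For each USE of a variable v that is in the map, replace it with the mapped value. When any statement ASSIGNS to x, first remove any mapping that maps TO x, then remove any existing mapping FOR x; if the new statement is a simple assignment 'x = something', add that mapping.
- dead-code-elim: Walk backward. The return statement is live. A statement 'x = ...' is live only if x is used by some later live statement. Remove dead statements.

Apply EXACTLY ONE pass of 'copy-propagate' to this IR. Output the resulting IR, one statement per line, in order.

Answer: u = 9
t = 7 + 0
c = 0
d = 5 + t
b = 1
y = 0 * 5
return d

Derivation:
Applying copy-propagate statement-by-statement:
  [1] u = 9  (unchanged)
  [2] t = 7 + 0  (unchanged)
  [3] c = 0  (unchanged)
  [4] d = 5 + t  (unchanged)
  [5] b = 1  (unchanged)
  [6] y = c * 5  -> y = 0 * 5
  [7] return d  (unchanged)
Result (7 stmts):
  u = 9
  t = 7 + 0
  c = 0
  d = 5 + t
  b = 1
  y = 0 * 5
  return d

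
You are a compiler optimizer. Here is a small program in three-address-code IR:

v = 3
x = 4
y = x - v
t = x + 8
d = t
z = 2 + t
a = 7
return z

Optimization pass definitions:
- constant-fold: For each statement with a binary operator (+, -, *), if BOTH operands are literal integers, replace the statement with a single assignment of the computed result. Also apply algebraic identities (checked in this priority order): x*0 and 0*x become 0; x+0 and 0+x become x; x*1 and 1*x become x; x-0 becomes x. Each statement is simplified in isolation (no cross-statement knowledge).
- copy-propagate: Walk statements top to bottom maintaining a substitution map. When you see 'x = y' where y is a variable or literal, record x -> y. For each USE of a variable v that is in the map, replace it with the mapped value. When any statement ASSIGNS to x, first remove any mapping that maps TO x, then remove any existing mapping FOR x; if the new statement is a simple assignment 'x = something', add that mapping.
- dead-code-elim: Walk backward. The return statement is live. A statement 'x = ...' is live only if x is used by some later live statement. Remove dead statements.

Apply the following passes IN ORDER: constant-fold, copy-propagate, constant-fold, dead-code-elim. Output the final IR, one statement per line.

Answer: t = 12
z = 2 + t
return z

Derivation:
Initial IR:
  v = 3
  x = 4
  y = x - v
  t = x + 8
  d = t
  z = 2 + t
  a = 7
  return z
After constant-fold (8 stmts):
  v = 3
  x = 4
  y = x - v
  t = x + 8
  d = t
  z = 2 + t
  a = 7
  return z
After copy-propagate (8 stmts):
  v = 3
  x = 4
  y = 4 - 3
  t = 4 + 8
  d = t
  z = 2 + t
  a = 7
  return z
After constant-fold (8 stmts):
  v = 3
  x = 4
  y = 1
  t = 12
  d = t
  z = 2 + t
  a = 7
  return z
After dead-code-elim (3 stmts):
  t = 12
  z = 2 + t
  return z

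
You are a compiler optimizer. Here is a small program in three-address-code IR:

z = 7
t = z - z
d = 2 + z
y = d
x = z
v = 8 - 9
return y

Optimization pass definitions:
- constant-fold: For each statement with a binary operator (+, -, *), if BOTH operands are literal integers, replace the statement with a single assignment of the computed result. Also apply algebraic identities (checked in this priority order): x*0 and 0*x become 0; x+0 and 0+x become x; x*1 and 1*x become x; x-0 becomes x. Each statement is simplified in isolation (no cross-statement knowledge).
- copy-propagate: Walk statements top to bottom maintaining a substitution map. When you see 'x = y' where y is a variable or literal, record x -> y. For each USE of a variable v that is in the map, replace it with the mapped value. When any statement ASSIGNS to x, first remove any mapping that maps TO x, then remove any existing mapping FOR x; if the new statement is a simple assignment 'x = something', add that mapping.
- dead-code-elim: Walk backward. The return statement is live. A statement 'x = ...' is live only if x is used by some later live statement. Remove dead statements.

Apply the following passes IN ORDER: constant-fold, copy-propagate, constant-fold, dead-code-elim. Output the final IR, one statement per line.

Answer: d = 9
return d

Derivation:
Initial IR:
  z = 7
  t = z - z
  d = 2 + z
  y = d
  x = z
  v = 8 - 9
  return y
After constant-fold (7 stmts):
  z = 7
  t = z - z
  d = 2 + z
  y = d
  x = z
  v = -1
  return y
After copy-propagate (7 stmts):
  z = 7
  t = 7 - 7
  d = 2 + 7
  y = d
  x = 7
  v = -1
  return d
After constant-fold (7 stmts):
  z = 7
  t = 0
  d = 9
  y = d
  x = 7
  v = -1
  return d
After dead-code-elim (2 stmts):
  d = 9
  return d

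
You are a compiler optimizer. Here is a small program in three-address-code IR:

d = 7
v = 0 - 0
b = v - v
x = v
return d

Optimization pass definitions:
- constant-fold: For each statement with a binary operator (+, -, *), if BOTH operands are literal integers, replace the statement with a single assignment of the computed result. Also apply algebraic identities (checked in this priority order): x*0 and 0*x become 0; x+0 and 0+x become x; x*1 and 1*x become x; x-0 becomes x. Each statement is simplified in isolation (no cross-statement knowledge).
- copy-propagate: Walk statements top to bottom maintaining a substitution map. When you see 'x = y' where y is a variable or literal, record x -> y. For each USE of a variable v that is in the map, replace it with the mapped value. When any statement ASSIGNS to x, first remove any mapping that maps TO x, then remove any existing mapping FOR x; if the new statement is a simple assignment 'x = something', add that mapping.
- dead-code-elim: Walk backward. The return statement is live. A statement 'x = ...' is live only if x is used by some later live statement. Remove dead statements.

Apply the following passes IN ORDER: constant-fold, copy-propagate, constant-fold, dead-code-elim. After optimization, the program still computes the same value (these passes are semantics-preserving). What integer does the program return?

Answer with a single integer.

Initial IR:
  d = 7
  v = 0 - 0
  b = v - v
  x = v
  return d
After constant-fold (5 stmts):
  d = 7
  v = 0
  b = v - v
  x = v
  return d
After copy-propagate (5 stmts):
  d = 7
  v = 0
  b = 0 - 0
  x = 0
  return 7
After constant-fold (5 stmts):
  d = 7
  v = 0
  b = 0
  x = 0
  return 7
After dead-code-elim (1 stmts):
  return 7
Evaluate:
  d = 7  =>  d = 7
  v = 0 - 0  =>  v = 0
  b = v - v  =>  b = 0
  x = v  =>  x = 0
  return d = 7

Answer: 7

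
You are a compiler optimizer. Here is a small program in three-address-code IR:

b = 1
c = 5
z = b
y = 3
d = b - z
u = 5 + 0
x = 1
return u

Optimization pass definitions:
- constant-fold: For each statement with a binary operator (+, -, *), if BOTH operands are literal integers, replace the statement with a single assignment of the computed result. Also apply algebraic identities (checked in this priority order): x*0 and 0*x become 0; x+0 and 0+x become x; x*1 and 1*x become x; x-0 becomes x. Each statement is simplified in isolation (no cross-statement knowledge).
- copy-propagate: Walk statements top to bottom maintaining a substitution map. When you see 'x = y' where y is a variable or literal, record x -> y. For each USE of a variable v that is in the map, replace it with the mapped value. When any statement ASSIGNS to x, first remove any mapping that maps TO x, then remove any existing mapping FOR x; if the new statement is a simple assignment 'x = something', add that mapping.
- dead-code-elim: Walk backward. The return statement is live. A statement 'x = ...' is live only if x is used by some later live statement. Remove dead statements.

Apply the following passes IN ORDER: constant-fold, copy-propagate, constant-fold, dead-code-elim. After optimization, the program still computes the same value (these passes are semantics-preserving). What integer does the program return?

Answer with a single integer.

Answer: 5

Derivation:
Initial IR:
  b = 1
  c = 5
  z = b
  y = 3
  d = b - z
  u = 5 + 0
  x = 1
  return u
After constant-fold (8 stmts):
  b = 1
  c = 5
  z = b
  y = 3
  d = b - z
  u = 5
  x = 1
  return u
After copy-propagate (8 stmts):
  b = 1
  c = 5
  z = 1
  y = 3
  d = 1 - 1
  u = 5
  x = 1
  return 5
After constant-fold (8 stmts):
  b = 1
  c = 5
  z = 1
  y = 3
  d = 0
  u = 5
  x = 1
  return 5
After dead-code-elim (1 stmts):
  return 5
Evaluate:
  b = 1  =>  b = 1
  c = 5  =>  c = 5
  z = b  =>  z = 1
  y = 3  =>  y = 3
  d = b - z  =>  d = 0
  u = 5 + 0  =>  u = 5
  x = 1  =>  x = 1
  return u = 5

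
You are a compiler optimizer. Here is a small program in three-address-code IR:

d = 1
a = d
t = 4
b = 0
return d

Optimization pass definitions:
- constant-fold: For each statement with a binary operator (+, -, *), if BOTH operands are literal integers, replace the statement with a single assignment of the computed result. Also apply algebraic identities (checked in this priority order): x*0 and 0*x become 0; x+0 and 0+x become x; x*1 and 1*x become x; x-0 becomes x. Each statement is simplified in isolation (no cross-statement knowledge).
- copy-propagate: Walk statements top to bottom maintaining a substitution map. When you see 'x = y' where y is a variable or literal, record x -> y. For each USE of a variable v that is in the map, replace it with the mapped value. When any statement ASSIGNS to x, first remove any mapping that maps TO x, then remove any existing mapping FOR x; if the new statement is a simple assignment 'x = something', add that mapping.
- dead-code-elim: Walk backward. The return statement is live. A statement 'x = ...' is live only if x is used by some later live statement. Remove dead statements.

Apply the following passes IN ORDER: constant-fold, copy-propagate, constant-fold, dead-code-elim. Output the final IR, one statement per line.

Initial IR:
  d = 1
  a = d
  t = 4
  b = 0
  return d
After constant-fold (5 stmts):
  d = 1
  a = d
  t = 4
  b = 0
  return d
After copy-propagate (5 stmts):
  d = 1
  a = 1
  t = 4
  b = 0
  return 1
After constant-fold (5 stmts):
  d = 1
  a = 1
  t = 4
  b = 0
  return 1
After dead-code-elim (1 stmts):
  return 1

Answer: return 1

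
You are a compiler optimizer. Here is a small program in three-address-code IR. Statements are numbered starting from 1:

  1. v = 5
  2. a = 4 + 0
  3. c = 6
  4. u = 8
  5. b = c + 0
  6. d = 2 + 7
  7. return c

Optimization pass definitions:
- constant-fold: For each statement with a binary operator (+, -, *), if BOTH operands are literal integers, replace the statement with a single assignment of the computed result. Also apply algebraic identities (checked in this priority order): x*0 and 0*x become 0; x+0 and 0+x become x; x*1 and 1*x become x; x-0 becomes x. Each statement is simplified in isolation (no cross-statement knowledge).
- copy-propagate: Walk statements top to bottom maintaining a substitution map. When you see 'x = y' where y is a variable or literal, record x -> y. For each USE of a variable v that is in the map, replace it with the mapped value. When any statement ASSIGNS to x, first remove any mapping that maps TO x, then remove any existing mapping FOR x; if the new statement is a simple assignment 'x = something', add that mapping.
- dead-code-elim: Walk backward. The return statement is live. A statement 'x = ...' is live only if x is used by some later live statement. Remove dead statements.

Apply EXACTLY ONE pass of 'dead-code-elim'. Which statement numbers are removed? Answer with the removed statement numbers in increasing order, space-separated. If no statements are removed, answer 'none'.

Answer: 1 2 4 5 6

Derivation:
Backward liveness scan:
Stmt 1 'v = 5': DEAD (v not in live set [])
Stmt 2 'a = 4 + 0': DEAD (a not in live set [])
Stmt 3 'c = 6': KEEP (c is live); live-in = []
Stmt 4 'u = 8': DEAD (u not in live set ['c'])
Stmt 5 'b = c + 0': DEAD (b not in live set ['c'])
Stmt 6 'd = 2 + 7': DEAD (d not in live set ['c'])
Stmt 7 'return c': KEEP (return); live-in = ['c']
Removed statement numbers: [1, 2, 4, 5, 6]
Surviving IR:
  c = 6
  return c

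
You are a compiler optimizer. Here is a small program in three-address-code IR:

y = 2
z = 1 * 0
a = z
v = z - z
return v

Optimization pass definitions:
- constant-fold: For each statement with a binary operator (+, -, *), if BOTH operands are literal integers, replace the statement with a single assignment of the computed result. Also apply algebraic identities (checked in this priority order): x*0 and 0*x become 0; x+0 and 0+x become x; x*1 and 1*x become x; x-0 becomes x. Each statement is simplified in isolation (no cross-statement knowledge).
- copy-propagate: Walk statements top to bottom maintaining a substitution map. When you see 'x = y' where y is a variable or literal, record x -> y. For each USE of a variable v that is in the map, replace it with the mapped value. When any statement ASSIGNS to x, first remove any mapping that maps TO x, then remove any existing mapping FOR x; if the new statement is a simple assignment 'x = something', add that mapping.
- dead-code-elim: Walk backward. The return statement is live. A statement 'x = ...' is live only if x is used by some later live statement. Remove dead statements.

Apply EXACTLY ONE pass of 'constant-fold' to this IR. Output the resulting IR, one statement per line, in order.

Applying constant-fold statement-by-statement:
  [1] y = 2  (unchanged)
  [2] z = 1 * 0  -> z = 0
  [3] a = z  (unchanged)
  [4] v = z - z  (unchanged)
  [5] return v  (unchanged)
Result (5 stmts):
  y = 2
  z = 0
  a = z
  v = z - z
  return v

Answer: y = 2
z = 0
a = z
v = z - z
return v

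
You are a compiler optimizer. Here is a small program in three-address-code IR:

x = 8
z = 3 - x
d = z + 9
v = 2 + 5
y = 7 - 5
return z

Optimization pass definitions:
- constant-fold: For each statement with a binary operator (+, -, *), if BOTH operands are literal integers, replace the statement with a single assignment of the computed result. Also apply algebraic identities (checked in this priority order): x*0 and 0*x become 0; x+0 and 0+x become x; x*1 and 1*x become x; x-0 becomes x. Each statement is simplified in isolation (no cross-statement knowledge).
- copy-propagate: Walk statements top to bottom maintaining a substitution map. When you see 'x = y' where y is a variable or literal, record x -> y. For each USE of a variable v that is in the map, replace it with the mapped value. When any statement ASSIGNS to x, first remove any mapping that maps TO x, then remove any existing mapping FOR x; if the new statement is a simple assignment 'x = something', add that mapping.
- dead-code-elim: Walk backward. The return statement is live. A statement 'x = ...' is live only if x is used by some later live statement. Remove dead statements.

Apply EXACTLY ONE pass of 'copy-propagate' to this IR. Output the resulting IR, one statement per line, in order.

Applying copy-propagate statement-by-statement:
  [1] x = 8  (unchanged)
  [2] z = 3 - x  -> z = 3 - 8
  [3] d = z + 9  (unchanged)
  [4] v = 2 + 5  (unchanged)
  [5] y = 7 - 5  (unchanged)
  [6] return z  (unchanged)
Result (6 stmts):
  x = 8
  z = 3 - 8
  d = z + 9
  v = 2 + 5
  y = 7 - 5
  return z

Answer: x = 8
z = 3 - 8
d = z + 9
v = 2 + 5
y = 7 - 5
return z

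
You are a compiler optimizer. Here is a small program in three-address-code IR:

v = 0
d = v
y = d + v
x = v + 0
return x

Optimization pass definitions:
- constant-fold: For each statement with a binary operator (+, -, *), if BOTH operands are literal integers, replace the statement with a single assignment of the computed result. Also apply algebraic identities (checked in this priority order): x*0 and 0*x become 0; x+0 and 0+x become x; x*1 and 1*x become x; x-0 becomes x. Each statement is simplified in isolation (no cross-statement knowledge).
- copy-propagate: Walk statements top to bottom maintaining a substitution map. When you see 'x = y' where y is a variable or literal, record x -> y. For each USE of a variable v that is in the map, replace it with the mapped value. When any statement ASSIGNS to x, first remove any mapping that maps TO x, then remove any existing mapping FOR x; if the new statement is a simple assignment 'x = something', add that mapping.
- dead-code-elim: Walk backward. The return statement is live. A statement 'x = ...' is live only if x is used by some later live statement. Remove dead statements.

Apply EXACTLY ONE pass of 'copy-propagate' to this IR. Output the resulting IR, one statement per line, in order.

Answer: v = 0
d = 0
y = 0 + 0
x = 0 + 0
return x

Derivation:
Applying copy-propagate statement-by-statement:
  [1] v = 0  (unchanged)
  [2] d = v  -> d = 0
  [3] y = d + v  -> y = 0 + 0
  [4] x = v + 0  -> x = 0 + 0
  [5] return x  (unchanged)
Result (5 stmts):
  v = 0
  d = 0
  y = 0 + 0
  x = 0 + 0
  return x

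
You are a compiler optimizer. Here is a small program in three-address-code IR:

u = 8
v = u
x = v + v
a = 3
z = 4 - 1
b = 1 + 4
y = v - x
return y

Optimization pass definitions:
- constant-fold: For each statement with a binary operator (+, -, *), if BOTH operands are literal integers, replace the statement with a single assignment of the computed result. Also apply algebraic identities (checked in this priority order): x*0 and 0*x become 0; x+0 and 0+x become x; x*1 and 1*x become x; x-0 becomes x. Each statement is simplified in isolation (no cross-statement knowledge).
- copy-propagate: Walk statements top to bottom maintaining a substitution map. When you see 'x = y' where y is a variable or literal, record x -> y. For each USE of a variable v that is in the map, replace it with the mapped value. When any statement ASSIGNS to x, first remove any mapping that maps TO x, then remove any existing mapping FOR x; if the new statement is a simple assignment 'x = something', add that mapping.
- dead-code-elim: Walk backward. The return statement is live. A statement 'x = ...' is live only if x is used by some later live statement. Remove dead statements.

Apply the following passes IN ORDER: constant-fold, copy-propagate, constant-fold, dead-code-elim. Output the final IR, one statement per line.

Initial IR:
  u = 8
  v = u
  x = v + v
  a = 3
  z = 4 - 1
  b = 1 + 4
  y = v - x
  return y
After constant-fold (8 stmts):
  u = 8
  v = u
  x = v + v
  a = 3
  z = 3
  b = 5
  y = v - x
  return y
After copy-propagate (8 stmts):
  u = 8
  v = 8
  x = 8 + 8
  a = 3
  z = 3
  b = 5
  y = 8 - x
  return y
After constant-fold (8 stmts):
  u = 8
  v = 8
  x = 16
  a = 3
  z = 3
  b = 5
  y = 8 - x
  return y
After dead-code-elim (3 stmts):
  x = 16
  y = 8 - x
  return y

Answer: x = 16
y = 8 - x
return y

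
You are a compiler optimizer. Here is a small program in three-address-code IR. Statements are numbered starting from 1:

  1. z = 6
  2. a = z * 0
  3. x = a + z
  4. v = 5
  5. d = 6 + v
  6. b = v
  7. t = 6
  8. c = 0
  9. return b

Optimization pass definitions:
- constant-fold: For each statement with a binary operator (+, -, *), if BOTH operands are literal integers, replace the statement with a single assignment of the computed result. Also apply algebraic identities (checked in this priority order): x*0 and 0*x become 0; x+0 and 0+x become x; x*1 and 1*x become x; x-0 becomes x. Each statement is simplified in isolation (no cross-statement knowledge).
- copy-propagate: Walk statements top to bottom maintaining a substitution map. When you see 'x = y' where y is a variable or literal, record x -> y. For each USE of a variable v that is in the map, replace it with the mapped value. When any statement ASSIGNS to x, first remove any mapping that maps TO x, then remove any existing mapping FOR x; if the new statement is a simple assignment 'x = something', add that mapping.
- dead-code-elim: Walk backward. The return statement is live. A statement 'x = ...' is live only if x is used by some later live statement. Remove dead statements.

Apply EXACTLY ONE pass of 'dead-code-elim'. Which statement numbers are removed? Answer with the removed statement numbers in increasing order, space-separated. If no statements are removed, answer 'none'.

Backward liveness scan:
Stmt 1 'z = 6': DEAD (z not in live set [])
Stmt 2 'a = z * 0': DEAD (a not in live set [])
Stmt 3 'x = a + z': DEAD (x not in live set [])
Stmt 4 'v = 5': KEEP (v is live); live-in = []
Stmt 5 'd = 6 + v': DEAD (d not in live set ['v'])
Stmt 6 'b = v': KEEP (b is live); live-in = ['v']
Stmt 7 't = 6': DEAD (t not in live set ['b'])
Stmt 8 'c = 0': DEAD (c not in live set ['b'])
Stmt 9 'return b': KEEP (return); live-in = ['b']
Removed statement numbers: [1, 2, 3, 5, 7, 8]
Surviving IR:
  v = 5
  b = v
  return b

Answer: 1 2 3 5 7 8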